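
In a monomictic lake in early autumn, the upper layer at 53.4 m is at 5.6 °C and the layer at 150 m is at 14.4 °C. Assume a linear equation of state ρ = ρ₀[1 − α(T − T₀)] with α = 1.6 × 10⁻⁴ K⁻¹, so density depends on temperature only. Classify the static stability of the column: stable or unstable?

ΔT = 14.4 − 5.6 = +8.8 K, so Δρ/ρ₀ = −αΔT = -1.408 × 10⁻³.
Δρ/ρ₀ < 0, so Δρ < 0: deeper water is lighter → statically unstable; the column would overturn.

unstable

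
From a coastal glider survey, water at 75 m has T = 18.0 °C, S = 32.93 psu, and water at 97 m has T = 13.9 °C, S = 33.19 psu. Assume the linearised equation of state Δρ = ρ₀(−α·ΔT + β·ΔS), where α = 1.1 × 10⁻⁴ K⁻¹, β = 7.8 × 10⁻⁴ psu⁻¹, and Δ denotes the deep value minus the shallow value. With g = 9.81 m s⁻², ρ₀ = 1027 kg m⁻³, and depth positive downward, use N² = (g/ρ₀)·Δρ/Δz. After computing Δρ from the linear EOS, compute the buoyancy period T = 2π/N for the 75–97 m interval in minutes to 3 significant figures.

ΔT = -4.1 K, ΔS = +0.26 psu (deep − shallow).
Δρ/ρ₀ = −αΔT + βΔS = 4.51 × 10⁻⁴ + 2.028 × 10⁻⁴ = 6.538 × 10⁻⁴, so Δρ ≈ 0.6715 kg m⁻³.
N² = (g/ρ₀)·Δρ/Δz = g·(Δρ/ρ₀)/Δz = 9.81 × 6.538 × 10⁻⁴ / 22 = 2.9154 × 10⁻⁴ s⁻².
N = √(2.9154 × 10⁻⁴) = 0.017075 rad s⁻¹ → T = 2π/N = 367.98 s = 6.1330 min ≈ 6.13 min.

6.13 min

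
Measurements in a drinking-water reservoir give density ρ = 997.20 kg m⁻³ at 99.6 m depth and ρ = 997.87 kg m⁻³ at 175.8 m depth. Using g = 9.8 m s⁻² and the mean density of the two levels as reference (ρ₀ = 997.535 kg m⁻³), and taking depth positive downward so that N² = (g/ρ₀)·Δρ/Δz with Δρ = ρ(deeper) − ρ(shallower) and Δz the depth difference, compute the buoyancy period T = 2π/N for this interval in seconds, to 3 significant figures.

Δρ = 997.87 − 997.20 = 0.67 kg m⁻³ over Δz = 175.8 − 99.6 = 76.2 m.
N² = (9.8/997.535) × (0.67/76.2) = 8.6381 × 10⁻⁵ s⁻².
N = √(8.6381 × 10⁻⁵) = 9.2941 × 10⁻³ rad s⁻¹, so T = 2π/N = 676.04 s ≈ 676 s.

676 s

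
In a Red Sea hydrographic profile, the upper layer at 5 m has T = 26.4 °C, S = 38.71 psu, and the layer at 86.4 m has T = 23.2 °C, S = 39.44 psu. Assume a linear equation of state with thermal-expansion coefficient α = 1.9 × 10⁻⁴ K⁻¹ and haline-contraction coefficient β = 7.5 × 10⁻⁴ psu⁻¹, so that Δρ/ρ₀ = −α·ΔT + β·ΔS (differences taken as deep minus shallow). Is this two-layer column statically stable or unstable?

stable

ΔT = 23.2 − 26.4 = -3.2 K and ΔS = 39.44 − 38.71 = +0.73 psu (deep − shallow).
−αΔT = 6.08 × 10⁻⁴; βΔS = 5.475 × 10⁻⁴; sum Δρ/ρ₀ = 1.1555 × 10⁻³.
Δρ/ρ₀ > 0, so Δρ > 0: deeper water is denser → statically stable.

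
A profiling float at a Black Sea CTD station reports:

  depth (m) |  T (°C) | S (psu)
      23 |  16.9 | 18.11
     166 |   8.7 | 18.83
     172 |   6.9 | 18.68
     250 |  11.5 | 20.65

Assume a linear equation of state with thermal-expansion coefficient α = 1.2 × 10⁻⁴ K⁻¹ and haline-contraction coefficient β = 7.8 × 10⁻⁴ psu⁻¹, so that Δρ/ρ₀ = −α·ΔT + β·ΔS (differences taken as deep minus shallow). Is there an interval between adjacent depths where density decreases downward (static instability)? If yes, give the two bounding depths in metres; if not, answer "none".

Evaluate Δρ/ρ₀ = −αΔT + βΔS across each adjacent pair:
  23–166 m: −αΔT+βΔS = −(1.2 × 10⁻⁴)(-8.2)+(7.8 × 10⁻⁴)(+0.72) = 1.5 × 10⁻³ → stable
  166–172 m: −αΔT+βΔS = −(1.2 × 10⁻⁴)(-1.8)+(7.8 × 10⁻⁴)(-0.15) = 9.9 × 10⁻⁵ → stable
  172–250 m: −αΔT+βΔS = −(1.2 × 10⁻⁴)(+4.6)+(7.8 × 10⁻⁴)(+1.97) = 9.8 × 10⁻⁴ → stable
Every interval has Δρ > 0: the column is stably stratified throughout.

none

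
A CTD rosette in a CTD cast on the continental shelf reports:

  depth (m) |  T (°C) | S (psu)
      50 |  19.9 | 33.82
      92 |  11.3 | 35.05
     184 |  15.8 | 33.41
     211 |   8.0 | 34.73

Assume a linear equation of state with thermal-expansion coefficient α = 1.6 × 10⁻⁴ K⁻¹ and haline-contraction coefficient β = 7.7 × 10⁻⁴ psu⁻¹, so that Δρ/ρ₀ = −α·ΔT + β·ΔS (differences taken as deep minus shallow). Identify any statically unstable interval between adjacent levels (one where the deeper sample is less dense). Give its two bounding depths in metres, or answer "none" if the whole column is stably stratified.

92–184 m

Evaluate Δρ/ρ₀ = −αΔT + βΔS across each adjacent pair:
  50–92 m: −αΔT+βΔS = −(1.6 × 10⁻⁴)(-8.6)+(7.7 × 10⁻⁴)(+1.23) = 2.3 × 10⁻³ → stable
  92–184 m: −αΔT+βΔS = −(1.6 × 10⁻⁴)(+4.5)+(7.7 × 10⁻⁴)(-1.64) = -2.0 × 10⁻³ → UNSTABLE
  184–211 m: −αΔT+βΔS = −(1.6 × 10⁻⁴)(-7.8)+(7.7 × 10⁻⁴)(+1.32) = 2.3 × 10⁻³ → stable
The 92–184 m interval has Δρ < 0: lighter water underlies denser water.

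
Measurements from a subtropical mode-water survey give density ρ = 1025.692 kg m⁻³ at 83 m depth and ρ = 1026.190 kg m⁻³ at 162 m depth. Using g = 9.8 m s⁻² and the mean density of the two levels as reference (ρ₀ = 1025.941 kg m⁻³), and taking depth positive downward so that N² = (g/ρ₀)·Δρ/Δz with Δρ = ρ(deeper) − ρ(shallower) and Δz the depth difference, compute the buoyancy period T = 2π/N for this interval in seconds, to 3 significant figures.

810 s

Δρ = 1026.190 − 1025.692 = 0.498 kg m⁻³ over Δz = 162 − 83 = 79 m.
N² = (9.8/1025.941) × (0.498/79) = 6.0215 × 10⁻⁵ s⁻².
N = √(6.0215 × 10⁻⁵) = 7.7598 × 10⁻³ rad s⁻¹, so T = 2π/N = 809.71 s ≈ 810 s.
A positive N² confirms static stability across the interval.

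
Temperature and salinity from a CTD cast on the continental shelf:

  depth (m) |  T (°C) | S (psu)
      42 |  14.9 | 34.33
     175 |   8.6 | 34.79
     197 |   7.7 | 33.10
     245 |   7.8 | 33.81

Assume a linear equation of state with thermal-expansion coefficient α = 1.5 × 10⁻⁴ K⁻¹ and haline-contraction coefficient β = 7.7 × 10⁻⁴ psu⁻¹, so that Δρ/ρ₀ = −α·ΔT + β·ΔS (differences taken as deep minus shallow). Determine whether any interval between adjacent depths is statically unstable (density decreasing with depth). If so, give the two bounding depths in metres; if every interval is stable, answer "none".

Evaluate Δρ/ρ₀ = −αΔT + βΔS across each adjacent pair:
  42–175 m: −αΔT+βΔS = −(1.5 × 10⁻⁴)(-6.3)+(7.7 × 10⁻⁴)(+0.46) = 1.3 × 10⁻³ → stable
  175–197 m: −αΔT+βΔS = −(1.5 × 10⁻⁴)(-0.9)+(7.7 × 10⁻⁴)(-1.69) = -1.2 × 10⁻³ → UNSTABLE
  197–245 m: −αΔT+βΔS = −(1.5 × 10⁻⁴)(+0.1)+(7.7 × 10⁻⁴)(+0.71) = 5.3 × 10⁻⁴ → stable
The 175–197 m interval has Δρ < 0: lighter water underlies denser water.

175–197 m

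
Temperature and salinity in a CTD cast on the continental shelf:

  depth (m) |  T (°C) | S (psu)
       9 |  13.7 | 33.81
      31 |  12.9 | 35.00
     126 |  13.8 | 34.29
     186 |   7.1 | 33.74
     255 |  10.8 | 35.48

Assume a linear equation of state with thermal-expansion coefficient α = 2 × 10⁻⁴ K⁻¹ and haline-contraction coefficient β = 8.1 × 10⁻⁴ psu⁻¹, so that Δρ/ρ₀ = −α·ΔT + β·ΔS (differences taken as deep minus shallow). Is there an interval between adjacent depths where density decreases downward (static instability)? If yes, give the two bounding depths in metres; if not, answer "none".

31–126 m

Evaluate Δρ/ρ₀ = −αΔT + βΔS across each adjacent pair:
  9–31 m: −αΔT+βΔS = −(2 × 10⁻⁴)(-0.8)+(8.1 × 10⁻⁴)(+1.19) = 1.1 × 10⁻³ → stable
  31–126 m: −αΔT+βΔS = −(2 × 10⁻⁴)(+0.9)+(8.1 × 10⁻⁴)(-0.71) = -7.6 × 10⁻⁴ → UNSTABLE
  126–186 m: −αΔT+βΔS = −(2 × 10⁻⁴)(-6.7)+(8.1 × 10⁻⁴)(-0.55) = 8.9 × 10⁻⁴ → stable
  186–255 m: −αΔT+βΔS = −(2 × 10⁻⁴)(+3.7)+(8.1 × 10⁻⁴)(+1.74) = 6.7 × 10⁻⁴ → stable
The 31–126 m interval has Δρ < 0: lighter water underlies denser water.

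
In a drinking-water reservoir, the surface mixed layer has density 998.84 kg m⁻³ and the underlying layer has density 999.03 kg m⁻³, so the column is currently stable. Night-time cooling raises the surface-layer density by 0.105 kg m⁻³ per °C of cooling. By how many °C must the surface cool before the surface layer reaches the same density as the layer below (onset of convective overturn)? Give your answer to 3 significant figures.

Density deficit of the surface layer: 999.03 − 998.84 = 0.19 kg m⁻³.
Required change = 0.19 / 0.105 = 1.81 °C.

1.81 °C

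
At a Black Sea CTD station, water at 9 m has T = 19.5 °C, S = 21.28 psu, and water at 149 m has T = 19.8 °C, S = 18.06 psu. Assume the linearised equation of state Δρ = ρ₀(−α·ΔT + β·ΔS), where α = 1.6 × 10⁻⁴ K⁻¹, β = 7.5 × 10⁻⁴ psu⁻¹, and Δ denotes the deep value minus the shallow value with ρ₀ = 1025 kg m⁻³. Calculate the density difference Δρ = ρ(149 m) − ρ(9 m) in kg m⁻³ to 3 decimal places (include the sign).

-2.525 kg m⁻³

ΔT = +0.3 K, ΔS = -3.22 psu (deep − shallow).
Δρ/ρ₀ = −(1.6 × 10⁻⁴)(+0.3) + (7.5 × 10⁻⁴)(-3.22) = -2.463 × 10⁻³.
Δρ = 1025 × (-2.463 × 10⁻³) = -2.525 kg m⁻³.
Negative Δρ: lighter below, statically unstable.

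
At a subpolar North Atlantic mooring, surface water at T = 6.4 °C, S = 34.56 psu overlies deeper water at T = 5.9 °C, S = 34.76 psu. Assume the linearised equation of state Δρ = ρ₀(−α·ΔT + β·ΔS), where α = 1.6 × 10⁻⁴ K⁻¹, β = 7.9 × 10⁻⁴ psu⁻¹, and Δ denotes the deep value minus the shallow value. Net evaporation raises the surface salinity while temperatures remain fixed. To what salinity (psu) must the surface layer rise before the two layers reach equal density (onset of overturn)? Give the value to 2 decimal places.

Neutral buoyancy requires −α(T_deep − T_surf) + β(S_deep − S_surf′) = 0.
S_surf′ = S_deep − (α/β)·ΔT = 34.76 − (1.6 × 10⁻⁴/7.9 × 10⁻⁴)·(-0.5) = 34.8613 psu.
Increase required: 34.8613 − 34.56 = 0.3013 psu.

34.86 psu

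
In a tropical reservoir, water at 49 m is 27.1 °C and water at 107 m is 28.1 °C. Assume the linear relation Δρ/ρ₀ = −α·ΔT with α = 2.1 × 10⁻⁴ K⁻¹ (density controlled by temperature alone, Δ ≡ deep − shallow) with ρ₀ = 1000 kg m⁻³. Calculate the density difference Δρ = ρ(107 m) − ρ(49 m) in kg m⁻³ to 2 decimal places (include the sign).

ΔT = +1.0 K, Δρ/ρ₀ = −αΔT = -2.10 × 10⁻⁴.
Δρ = 1000 × (-2.10 × 10⁻⁴) = -0.21 kg m⁻³.
Negative Δρ: lighter below, statically unstable.

-0.21 kg m⁻³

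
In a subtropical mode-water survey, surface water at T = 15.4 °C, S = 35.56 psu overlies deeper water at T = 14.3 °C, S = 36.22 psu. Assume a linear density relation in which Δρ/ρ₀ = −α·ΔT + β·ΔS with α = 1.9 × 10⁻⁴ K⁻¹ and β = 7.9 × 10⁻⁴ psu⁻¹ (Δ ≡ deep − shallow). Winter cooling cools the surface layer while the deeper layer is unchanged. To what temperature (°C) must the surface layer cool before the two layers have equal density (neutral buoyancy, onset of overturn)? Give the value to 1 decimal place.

Neutral buoyancy requires Δρ = 0, i.e. −α(T_deep − T_surf′) + β(S_deep − S_surf) = 0.
T_surf′ = T_deep − (β/α)·ΔS = 14.3 − (7.9 × 10⁻⁴/1.9 × 10⁻⁴)·(+0.66) = 11.556 °C.
Cooling required: 15.4 − (11.556) = 3.844 °C.

11.6 °C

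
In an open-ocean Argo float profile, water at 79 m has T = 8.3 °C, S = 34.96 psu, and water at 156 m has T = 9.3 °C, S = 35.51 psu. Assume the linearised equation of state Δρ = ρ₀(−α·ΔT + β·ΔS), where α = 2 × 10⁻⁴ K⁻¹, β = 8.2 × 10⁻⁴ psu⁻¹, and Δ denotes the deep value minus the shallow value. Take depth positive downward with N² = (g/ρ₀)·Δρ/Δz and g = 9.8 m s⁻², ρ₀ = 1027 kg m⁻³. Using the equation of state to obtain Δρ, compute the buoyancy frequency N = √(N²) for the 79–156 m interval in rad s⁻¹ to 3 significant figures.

ΔT = +1.0 K, ΔS = +0.55 psu (deep − shallow).
Δρ/ρ₀ = −αΔT + βΔS = -2.00 × 10⁻⁴ + 4.51 × 10⁻⁴ = 2.51 × 10⁻⁴, so Δρ ≈ 0.2578 kg m⁻³.
N² = (g/ρ₀)·Δρ/Δz = g·(Δρ/ρ₀)/Δz = 9.8 × 2.51 × 10⁻⁴ / 77 = 3.1945 × 10⁻⁵ s⁻².
N = √(3.1945 × 10⁻⁵) = 5.6520 × 10⁻³ rad s⁻¹ ≈ 5.65 × 10⁻³ rad s⁻¹.

5.65 × 10⁻³ rad s⁻¹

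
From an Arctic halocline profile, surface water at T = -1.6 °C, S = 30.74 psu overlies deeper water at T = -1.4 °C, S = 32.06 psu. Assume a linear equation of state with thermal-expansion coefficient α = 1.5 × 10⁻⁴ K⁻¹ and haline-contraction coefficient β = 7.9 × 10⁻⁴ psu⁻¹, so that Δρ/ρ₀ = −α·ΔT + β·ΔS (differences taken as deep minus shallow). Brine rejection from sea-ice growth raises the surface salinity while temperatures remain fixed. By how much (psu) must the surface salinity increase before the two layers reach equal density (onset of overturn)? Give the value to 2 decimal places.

Neutral buoyancy requires −α(T_deep − T_surf) + β(S_deep − S_surf′) = 0.
S_surf′ = S_deep − (α/β)·ΔT = 32.06 − (1.5 × 10⁻⁴/7.9 × 10⁻⁴)·(+0.2) = 32.0220 psu.
Increase required: 32.0220 − 30.74 = 1.2820 psu.

1.28 psu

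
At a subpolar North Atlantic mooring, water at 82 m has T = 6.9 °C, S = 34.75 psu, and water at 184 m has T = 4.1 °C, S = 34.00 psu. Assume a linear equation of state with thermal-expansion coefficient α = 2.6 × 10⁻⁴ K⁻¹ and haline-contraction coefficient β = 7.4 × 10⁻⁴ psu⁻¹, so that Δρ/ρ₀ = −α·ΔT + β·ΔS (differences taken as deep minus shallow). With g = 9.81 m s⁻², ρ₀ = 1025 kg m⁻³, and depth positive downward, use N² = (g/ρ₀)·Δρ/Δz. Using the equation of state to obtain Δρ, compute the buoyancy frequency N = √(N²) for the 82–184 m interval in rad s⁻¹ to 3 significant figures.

ΔT = -2.8 K, ΔS = -0.75 psu (deep − shallow).
Δρ/ρ₀ = −αΔT + βΔS = 7.28 × 10⁻⁴ − 5.55 × 10⁻⁴ = 1.73 × 10⁻⁴, so Δρ ≈ 0.1773 kg m⁻³.
N² = (g/ρ₀)·Δρ/Δz = g·(Δρ/ρ₀)/Δz = 9.81 × 1.73 × 10⁻⁴ / 102 = 1.6639 × 10⁻⁵ s⁻².
N = √(1.6639 × 10⁻⁵) = 4.0791 × 10⁻³ rad s⁻¹ ≈ 4.08 × 10⁻³ rad s⁻¹.

4.08 × 10⁻³ rad s⁻¹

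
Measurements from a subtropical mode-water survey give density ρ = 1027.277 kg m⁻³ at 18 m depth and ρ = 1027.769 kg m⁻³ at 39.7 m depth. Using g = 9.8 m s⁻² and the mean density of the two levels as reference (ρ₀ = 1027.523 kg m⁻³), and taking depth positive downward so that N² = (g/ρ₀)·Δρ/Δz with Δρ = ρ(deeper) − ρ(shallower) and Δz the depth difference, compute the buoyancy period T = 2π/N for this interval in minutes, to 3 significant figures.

Δρ = 1027.769 − 1027.277 = 0.492 kg m⁻³ over Δz = 39.7 − 18 = 21.7 m.
N² = (9.8/1027.523) × (0.492/21.7) = 2.1624 × 10⁻⁴ s⁻².
N = √(2.1624 × 10⁻⁴) = 0.014705 rad s⁻¹, so T = 2π/N = 427.28 s = 7.1213 min ≈ 7.12 min.

7.12 min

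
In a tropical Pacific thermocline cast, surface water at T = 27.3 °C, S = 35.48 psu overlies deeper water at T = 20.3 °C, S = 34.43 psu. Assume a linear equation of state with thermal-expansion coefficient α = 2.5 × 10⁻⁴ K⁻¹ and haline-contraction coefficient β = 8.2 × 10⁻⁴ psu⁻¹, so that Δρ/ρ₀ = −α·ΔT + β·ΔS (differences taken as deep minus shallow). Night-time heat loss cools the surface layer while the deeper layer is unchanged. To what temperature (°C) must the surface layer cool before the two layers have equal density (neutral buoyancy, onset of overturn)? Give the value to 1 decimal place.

23.7 °C

Neutral buoyancy requires Δρ = 0, i.e. −α(T_deep − T_surf′) + β(S_deep − S_surf) = 0.
T_surf′ = T_deep − (β/α)·ΔS = 20.3 − (8.2 × 10⁻⁴/2.5 × 10⁻⁴)·(-1.05) = 23.744 °C.
Cooling required: 27.3 − (23.744) = 3.556 °C.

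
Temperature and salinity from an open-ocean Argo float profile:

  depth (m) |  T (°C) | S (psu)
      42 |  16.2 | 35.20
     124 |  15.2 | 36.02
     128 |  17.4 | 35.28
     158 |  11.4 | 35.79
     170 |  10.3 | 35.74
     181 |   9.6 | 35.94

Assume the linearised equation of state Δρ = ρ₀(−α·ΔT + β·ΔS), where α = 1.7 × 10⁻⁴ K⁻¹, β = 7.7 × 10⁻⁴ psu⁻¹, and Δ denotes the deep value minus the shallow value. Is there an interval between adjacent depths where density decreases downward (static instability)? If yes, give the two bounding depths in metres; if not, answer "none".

124–128 m

Evaluate Δρ/ρ₀ = −αΔT + βΔS across each adjacent pair:
  42–124 m: −αΔT+βΔS = −(1.7 × 10⁻⁴)(-1.0)+(7.7 × 10⁻⁴)(+0.82) = 8.0 × 10⁻⁴ → stable
  124–128 m: −αΔT+βΔS = −(1.7 × 10⁻⁴)(+2.2)+(7.7 × 10⁻⁴)(-0.74) = -9.4 × 10⁻⁴ → UNSTABLE
  128–158 m: −αΔT+βΔS = −(1.7 × 10⁻⁴)(-6.0)+(7.7 × 10⁻⁴)(+0.51) = 1.4 × 10⁻³ → stable
  158–170 m: −αΔT+βΔS = −(1.7 × 10⁻⁴)(-1.1)+(7.7 × 10⁻⁴)(-0.05) = 1.5 × 10⁻⁴ → stable
  170–181 m: −αΔT+βΔS = −(1.7 × 10⁻⁴)(-0.7)+(7.7 × 10⁻⁴)(+0.20) = 2.7 × 10⁻⁴ → stable
The 124–128 m interval has Δρ < 0: lighter water underlies denser water.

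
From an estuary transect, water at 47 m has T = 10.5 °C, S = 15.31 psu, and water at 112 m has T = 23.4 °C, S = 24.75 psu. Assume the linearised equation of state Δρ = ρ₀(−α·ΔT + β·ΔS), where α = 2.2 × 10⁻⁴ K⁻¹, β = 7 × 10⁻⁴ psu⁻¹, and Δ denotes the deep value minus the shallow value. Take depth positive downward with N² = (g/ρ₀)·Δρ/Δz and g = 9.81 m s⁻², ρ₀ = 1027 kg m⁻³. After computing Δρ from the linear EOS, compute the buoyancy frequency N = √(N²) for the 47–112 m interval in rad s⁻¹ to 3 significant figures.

ΔT = +12.9 K, ΔS = +9.44 psu (deep − shallow).
Δρ/ρ₀ = −αΔT + βΔS = -2.838 × 10⁻³ + 6.608 × 10⁻³ = 3.77 × 10⁻³, so Δρ ≈ 3.872 kg m⁻³.
N² = (g/ρ₀)·Δρ/Δz = g·(Δρ/ρ₀)/Δz = 9.81 × 3.77 × 10⁻³ / 65 = 5.6898 × 10⁻⁴ s⁻².
N = √(5.6898 × 10⁻⁴) = 0.023853 rad s⁻¹ ≈ 0.0239 rad s⁻¹.

0.0239 rad s⁻¹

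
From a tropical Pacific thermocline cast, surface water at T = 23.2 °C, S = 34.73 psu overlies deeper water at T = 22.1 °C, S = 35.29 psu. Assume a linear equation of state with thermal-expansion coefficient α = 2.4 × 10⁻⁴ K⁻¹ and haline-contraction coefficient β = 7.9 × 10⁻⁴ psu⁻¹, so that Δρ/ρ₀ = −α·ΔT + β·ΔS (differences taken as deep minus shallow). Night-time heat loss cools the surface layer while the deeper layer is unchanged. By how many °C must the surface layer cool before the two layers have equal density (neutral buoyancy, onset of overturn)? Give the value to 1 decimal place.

Neutral buoyancy requires Δρ = 0, i.e. −α(T_deep − T_surf′) + β(S_deep − S_surf) = 0.
T_surf′ = T_deep − (β/α)·ΔS = 22.1 − (7.9 × 10⁻⁴/2.4 × 10⁻⁴)·(+0.56) = 20.257 °C.
Cooling required: 23.2 − (20.257) = 2.943 °C.

2.9 °C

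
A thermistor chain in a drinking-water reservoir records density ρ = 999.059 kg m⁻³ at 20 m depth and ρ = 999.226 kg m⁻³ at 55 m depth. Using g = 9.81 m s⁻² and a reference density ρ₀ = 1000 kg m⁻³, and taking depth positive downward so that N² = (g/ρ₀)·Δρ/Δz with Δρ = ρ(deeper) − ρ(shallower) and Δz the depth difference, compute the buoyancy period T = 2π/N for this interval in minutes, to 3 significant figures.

15.3 min

Δρ = 999.226 − 999.059 = 0.167 kg m⁻³ over Δz = 55 − 20 = 35 m.
N² = (9.81/1000) × (0.167/35) = 4.6808 × 10⁻⁵ s⁻².
N = √(4.6808 × 10⁻⁵) = 6.8416 × 10⁻³ rad s⁻¹, so T = 2π/N = 918.38 s = 15.306 min ≈ 15.3 min.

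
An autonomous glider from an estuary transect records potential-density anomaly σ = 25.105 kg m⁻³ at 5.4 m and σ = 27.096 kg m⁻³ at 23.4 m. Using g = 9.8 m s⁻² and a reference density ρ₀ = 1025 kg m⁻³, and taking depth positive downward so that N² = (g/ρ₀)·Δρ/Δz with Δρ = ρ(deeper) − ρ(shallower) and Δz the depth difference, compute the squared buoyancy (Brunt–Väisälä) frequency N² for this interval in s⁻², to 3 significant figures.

1.06 × 10⁻³ s⁻²

Δρ = 1027.096 − 1025.105 = 1.991 kg m⁻³ over Δz = 23.4 − 5.4 = 18 m.
N² = (9.8/1025) × (1.991/18) = 1.0576 × 10⁻³ s⁻² ≈ 1.06 × 10⁻³ s⁻².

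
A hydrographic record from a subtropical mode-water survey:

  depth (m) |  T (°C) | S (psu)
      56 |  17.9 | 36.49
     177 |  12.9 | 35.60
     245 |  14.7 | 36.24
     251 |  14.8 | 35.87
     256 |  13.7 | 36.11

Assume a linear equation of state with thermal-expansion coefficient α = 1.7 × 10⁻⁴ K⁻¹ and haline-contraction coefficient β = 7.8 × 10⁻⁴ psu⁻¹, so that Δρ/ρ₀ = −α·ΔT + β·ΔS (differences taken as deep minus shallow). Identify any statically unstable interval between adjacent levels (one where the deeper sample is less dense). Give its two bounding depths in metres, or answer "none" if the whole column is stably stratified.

245–251 m

Evaluate Δρ/ρ₀ = −αΔT + βΔS across each adjacent pair:
  56–177 m: −αΔT+βΔS = −(1.7 × 10⁻⁴)(-5.0)+(7.8 × 10⁻⁴)(-0.89) = 1.6 × 10⁻⁴ → stable
  177–245 m: −αΔT+βΔS = −(1.7 × 10⁻⁴)(+1.8)+(7.8 × 10⁻⁴)(+0.64) = 1.9 × 10⁻⁴ → stable
  245–251 m: −αΔT+βΔS = −(1.7 × 10⁻⁴)(+0.1)+(7.8 × 10⁻⁴)(-0.37) = -3.1 × 10⁻⁴ → UNSTABLE
  251–256 m: −αΔT+βΔS = −(1.7 × 10⁻⁴)(-1.1)+(7.8 × 10⁻⁴)(+0.24) = 3.7 × 10⁻⁴ → stable
The 245–251 m interval has Δρ < 0: lighter water underlies denser water.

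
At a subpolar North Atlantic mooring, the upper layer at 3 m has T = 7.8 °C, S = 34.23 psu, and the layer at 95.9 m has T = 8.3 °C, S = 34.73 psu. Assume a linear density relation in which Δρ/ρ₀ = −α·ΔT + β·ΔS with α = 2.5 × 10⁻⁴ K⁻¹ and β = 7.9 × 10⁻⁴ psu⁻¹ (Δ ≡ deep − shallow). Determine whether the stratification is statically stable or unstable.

ΔT = 8.3 − 7.8 = +0.5 K and ΔS = 34.73 − 34.23 = +0.50 psu (deep − shallow).
−αΔT = -1.25 × 10⁻⁴; βΔS = 3.95 × 10⁻⁴; sum Δρ/ρ₀ = 2.70 × 10⁻⁴.
Δρ/ρ₀ > 0, so Δρ > 0: deeper water is denser → statically stable.

stable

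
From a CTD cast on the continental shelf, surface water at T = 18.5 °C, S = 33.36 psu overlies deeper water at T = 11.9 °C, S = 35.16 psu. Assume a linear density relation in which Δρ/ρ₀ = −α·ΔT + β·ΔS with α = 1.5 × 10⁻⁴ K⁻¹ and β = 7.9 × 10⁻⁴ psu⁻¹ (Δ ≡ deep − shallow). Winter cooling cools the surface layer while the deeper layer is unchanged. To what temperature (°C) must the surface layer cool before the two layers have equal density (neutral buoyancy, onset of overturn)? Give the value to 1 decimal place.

Neutral buoyancy requires Δρ = 0, i.e. −α(T_deep − T_surf′) + β(S_deep − S_surf) = 0.
T_surf′ = T_deep − (β/α)·ΔS = 11.9 − (7.9 × 10⁻⁴/1.5 × 10⁻⁴)·(+1.80) = 2.420 °C.
Cooling required: 18.5 − (2.420) = 16.080 °C.

2.4 °C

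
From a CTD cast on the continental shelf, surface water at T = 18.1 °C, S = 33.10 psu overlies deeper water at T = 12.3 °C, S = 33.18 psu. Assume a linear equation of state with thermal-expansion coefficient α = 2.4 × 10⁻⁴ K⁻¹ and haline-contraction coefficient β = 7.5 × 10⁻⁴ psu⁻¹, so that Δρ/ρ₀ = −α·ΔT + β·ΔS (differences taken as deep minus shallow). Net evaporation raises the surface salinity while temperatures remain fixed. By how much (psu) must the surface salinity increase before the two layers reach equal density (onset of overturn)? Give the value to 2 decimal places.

Neutral buoyancy requires −α(T_deep − T_surf) + β(S_deep − S_surf′) = 0.
S_surf′ = S_deep − (α/β)·ΔT = 33.18 − (2.4 × 10⁻⁴/7.5 × 10⁻⁴)·(-5.8) = 35.0360 psu.
Increase required: 35.0360 − 33.10 = 1.9360 psu.

1.94 psu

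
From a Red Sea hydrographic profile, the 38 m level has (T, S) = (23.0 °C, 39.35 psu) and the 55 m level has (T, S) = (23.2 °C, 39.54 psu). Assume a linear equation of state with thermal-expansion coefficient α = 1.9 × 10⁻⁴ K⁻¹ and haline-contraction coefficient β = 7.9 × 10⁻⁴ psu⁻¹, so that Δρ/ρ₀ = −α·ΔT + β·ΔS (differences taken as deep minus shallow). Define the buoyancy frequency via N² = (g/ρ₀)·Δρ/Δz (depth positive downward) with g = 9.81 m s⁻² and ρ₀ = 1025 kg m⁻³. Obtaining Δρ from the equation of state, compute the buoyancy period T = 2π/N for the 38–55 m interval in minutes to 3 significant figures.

13.0 min

ΔT = +0.2 K, ΔS = +0.19 psu (deep − shallow).
Δρ/ρ₀ = −αΔT + βΔS = -3.80 × 10⁻⁵ + 1.501 × 10⁻⁴ = 1.121 × 10⁻⁴, so Δρ ≈ 0.1149 kg m⁻³.
N² = (g/ρ₀)·Δρ/Δz = g·(Δρ/ρ₀)/Δz = 9.81 × 1.121 × 10⁻⁴ / 17 = 6.4688 × 10⁻⁵ s⁻².
N = √(6.4688 × 10⁻⁵) = 8.0429 × 10⁻³ rad s⁻¹ → T = 2π/N = 781.21 s = 13.020 min ≈ 13.0 min.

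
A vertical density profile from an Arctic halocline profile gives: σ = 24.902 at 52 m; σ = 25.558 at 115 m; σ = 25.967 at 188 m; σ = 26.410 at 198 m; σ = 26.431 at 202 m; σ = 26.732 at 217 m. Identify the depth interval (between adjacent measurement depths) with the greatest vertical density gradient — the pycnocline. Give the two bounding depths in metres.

Compute the density gradient over each adjacent pair:
  52–115 m: Δρ/Δz = 0.656/63 = 0.010 kg m⁻⁴
  115–188 m: Δρ/Δz = 0.409/73 = 5.6 × 10⁻³ kg m⁻⁴
  188–198 m: Δρ/Δz = 0.443/10 = 0.044 kg m⁻⁴
  198–202 m: Δρ/Δz = 0.021/4 = 5.3 × 10⁻³ kg m⁻⁴
  202–217 m: Δρ/Δz = 0.301/15 = 0.020 kg m⁻⁴
The largest gradient is in the 188–198 m interval — the pycnocline.

188–198 m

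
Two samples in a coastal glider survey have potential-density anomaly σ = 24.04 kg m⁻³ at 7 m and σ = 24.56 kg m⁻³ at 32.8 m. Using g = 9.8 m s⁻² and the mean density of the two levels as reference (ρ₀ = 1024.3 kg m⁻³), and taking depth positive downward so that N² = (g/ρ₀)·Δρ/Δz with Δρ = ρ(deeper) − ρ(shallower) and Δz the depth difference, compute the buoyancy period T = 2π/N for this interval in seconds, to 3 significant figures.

Δρ = 1024.56 − 1024.04 = 0.52 kg m⁻³ over Δz = 32.8 − 7 = 25.8 m.
N² = (9.8/1024.3) × (0.52/25.8) = 1.9283 × 10⁻⁴ s⁻².
N = √(1.9283 × 10⁻⁴) = 0.013886 rad s⁻¹, so T = 2π/N = 452.48 s ≈ 452 s.

452 s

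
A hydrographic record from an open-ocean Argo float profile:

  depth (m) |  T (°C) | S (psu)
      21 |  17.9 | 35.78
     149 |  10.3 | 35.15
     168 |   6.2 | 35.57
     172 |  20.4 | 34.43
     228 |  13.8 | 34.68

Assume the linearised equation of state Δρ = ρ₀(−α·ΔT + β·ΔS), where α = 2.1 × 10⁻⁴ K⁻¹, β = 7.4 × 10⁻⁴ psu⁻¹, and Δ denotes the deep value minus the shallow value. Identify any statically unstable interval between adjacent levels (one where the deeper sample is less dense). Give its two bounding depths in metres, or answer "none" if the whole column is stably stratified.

Evaluate Δρ/ρ₀ = −αΔT + βΔS across each adjacent pair:
  21–149 m: −αΔT+βΔS = −(2.1 × 10⁻⁴)(-7.6)+(7.4 × 10⁻⁴)(-0.63) = 1.1 × 10⁻³ → stable
  149–168 m: −αΔT+βΔS = −(2.1 × 10⁻⁴)(-4.1)+(7.4 × 10⁻⁴)(+0.42) = 1.2 × 10⁻³ → stable
  168–172 m: −αΔT+βΔS = −(2.1 × 10⁻⁴)(+14.2)+(7.4 × 10⁻⁴)(-1.14) = -3.8 × 10⁻³ → UNSTABLE
  172–228 m: −αΔT+βΔS = −(2.1 × 10⁻⁴)(-6.6)+(7.4 × 10⁻⁴)(+0.25) = 1.6 × 10⁻³ → stable
The 168–172 m interval has Δρ < 0: lighter water underlies denser water.

168–172 m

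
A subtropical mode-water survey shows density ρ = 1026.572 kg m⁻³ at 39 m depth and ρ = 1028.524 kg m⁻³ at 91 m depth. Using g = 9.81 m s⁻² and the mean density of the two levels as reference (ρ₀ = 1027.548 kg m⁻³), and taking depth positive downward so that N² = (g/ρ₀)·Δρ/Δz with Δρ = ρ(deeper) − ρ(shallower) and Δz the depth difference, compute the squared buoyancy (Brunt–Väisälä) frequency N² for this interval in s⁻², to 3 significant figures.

3.58 × 10⁻⁴ s⁻²

Δρ = 1028.524 − 1026.572 = 1.952 kg m⁻³ over Δz = 91 − 39 = 52 m.
N² = (9.81/1027.548) × (1.952/52) = 3.5838 × 10⁻⁴ s⁻² ≈ 3.58 × 10⁻⁴ s⁻².
N² > 0, so the interval is statically stable.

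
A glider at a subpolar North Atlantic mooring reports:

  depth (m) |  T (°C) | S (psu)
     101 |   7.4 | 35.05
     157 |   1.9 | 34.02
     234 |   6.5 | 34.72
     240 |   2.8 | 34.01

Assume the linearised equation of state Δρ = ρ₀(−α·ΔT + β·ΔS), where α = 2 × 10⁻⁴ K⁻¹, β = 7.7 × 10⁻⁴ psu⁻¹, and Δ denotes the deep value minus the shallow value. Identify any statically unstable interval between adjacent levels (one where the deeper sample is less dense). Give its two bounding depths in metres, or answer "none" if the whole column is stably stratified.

Evaluate Δρ/ρ₀ = −αΔT + βΔS across each adjacent pair:
  101–157 m: −αΔT+βΔS = −(2 × 10⁻⁴)(-5.5)+(7.7 × 10⁻⁴)(-1.03) = 3.1 × 10⁻⁴ → stable
  157–234 m: −αΔT+βΔS = −(2 × 10⁻⁴)(+4.6)+(7.7 × 10⁻⁴)(+0.70) = -3.8 × 10⁻⁴ → UNSTABLE
  234–240 m: −αΔT+βΔS = −(2 × 10⁻⁴)(-3.7)+(7.7 × 10⁻⁴)(-0.71) = 1.9 × 10⁻⁴ → stable
The 157–234 m interval has Δρ < 0: lighter water underlies denser water.

157–234 m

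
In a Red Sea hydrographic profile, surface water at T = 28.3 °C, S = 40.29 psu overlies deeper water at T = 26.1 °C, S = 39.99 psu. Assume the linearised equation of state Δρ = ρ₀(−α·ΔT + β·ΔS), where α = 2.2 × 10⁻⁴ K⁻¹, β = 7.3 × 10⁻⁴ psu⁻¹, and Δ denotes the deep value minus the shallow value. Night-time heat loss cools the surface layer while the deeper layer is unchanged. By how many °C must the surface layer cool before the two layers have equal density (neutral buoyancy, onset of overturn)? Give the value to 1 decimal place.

1.2 °C

Neutral buoyancy requires Δρ = 0, i.e. −α(T_deep − T_surf′) + β(S_deep − S_surf) = 0.
T_surf′ = T_deep − (β/α)·ΔS = 26.1 − (7.3 × 10⁻⁴/2.2 × 10⁻⁴)·(-0.30) = 27.095 °C.
Cooling required: 28.3 − (27.095) = 1.205 °C.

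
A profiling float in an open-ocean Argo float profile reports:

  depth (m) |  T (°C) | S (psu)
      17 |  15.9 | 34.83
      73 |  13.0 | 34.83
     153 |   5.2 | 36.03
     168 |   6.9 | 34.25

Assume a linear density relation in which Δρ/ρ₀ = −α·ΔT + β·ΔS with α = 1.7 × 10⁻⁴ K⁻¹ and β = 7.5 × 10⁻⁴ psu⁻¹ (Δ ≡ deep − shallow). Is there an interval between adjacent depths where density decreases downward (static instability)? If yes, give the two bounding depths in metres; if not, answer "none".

153–168 m

Evaluate Δρ/ρ₀ = −αΔT + βΔS across each adjacent pair:
  17–73 m: −αΔT+βΔS = −(1.7 × 10⁻⁴)(-2.9)+(7.5 × 10⁻⁴)(+0.00) = 4.9 × 10⁻⁴ → stable
  73–153 m: −αΔT+βΔS = −(1.7 × 10⁻⁴)(-7.8)+(7.5 × 10⁻⁴)(+1.20) = 2.2 × 10⁻³ → stable
  153–168 m: −αΔT+βΔS = −(1.7 × 10⁻⁴)(+1.7)+(7.5 × 10⁻⁴)(-1.78) = -1.6 × 10⁻³ → UNSTABLE
The 153–168 m interval has Δρ < 0: lighter water underlies denser water.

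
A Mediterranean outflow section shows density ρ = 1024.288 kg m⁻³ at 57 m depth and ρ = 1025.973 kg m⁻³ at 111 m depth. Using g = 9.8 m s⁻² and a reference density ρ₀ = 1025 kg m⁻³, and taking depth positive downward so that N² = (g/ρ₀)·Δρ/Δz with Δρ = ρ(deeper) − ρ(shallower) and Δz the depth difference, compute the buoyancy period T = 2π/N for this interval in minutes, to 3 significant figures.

Δρ = 1025.973 − 1024.288 = 1.685 kg m⁻³ over Δz = 111 − 57 = 54 m.
N² = (9.8/1025) × (1.685/54) = 2.9834 × 10⁻⁴ s⁻².
N = √(2.9834 × 10⁻⁴) = 0.017273 rad s⁻¹, so T = 2π/N = 363.76 s = 6.0627 min ≈ 6.06 min.

6.06 min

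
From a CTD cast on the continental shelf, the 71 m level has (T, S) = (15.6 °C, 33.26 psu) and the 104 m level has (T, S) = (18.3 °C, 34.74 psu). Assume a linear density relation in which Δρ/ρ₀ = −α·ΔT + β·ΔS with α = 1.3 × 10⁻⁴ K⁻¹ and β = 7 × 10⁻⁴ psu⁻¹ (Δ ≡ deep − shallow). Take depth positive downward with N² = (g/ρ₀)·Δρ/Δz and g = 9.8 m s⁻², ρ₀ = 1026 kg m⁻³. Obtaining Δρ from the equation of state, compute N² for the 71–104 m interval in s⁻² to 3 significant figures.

ΔT = +2.7 K, ΔS = +1.48 psu (deep − shallow).
Δρ/ρ₀ = −αΔT + βΔS = -3.51 × 10⁻⁴ + 1.036 × 10⁻³ = 6.85 × 10⁻⁴, so Δρ ≈ 0.7028 kg m⁻³.
N² = (g/ρ₀)·Δρ/Δz = g·(Δρ/ρ₀)/Δz = 9.8 × 6.85 × 10⁻⁴ / 33 = 2.0342 × 10⁻⁴ s⁻² ≈ 2.03 × 10⁻⁴ s⁻².

2.03 × 10⁻⁴ s⁻²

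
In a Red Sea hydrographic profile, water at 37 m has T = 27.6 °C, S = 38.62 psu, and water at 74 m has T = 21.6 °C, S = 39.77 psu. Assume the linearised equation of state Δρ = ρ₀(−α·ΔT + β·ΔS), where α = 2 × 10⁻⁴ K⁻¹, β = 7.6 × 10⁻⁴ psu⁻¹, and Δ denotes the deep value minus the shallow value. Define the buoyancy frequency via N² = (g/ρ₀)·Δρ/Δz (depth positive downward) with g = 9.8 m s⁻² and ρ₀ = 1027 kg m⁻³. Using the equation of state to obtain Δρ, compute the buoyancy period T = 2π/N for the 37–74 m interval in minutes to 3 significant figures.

4.47 min

ΔT = -6.0 K, ΔS = +1.15 psu (deep − shallow).
Δρ/ρ₀ = −αΔT + βΔS = 1.20 × 10⁻³ + 8.74 × 10⁻⁴ = 2.074 × 10⁻³, so Δρ ≈ 2.130 kg m⁻³.
N² = (g/ρ₀)·Δρ/Δz = g·(Δρ/ρ₀)/Δz = 9.8 × 2.074 × 10⁻³ / 37 = 5.4933 × 10⁻⁴ s⁻².
N = √(5.4933 × 10⁻⁴) = 0.023438 rad s⁻¹ → T = 2π/N = 268.08 s = 4.4680 min ≈ 4.47 min.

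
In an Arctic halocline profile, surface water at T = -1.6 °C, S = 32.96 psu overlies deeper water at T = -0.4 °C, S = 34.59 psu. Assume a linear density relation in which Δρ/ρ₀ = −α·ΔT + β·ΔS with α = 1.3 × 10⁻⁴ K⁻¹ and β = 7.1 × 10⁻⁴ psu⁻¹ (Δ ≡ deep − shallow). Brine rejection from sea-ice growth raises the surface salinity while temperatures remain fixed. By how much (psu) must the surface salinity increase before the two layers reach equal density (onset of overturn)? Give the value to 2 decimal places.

1.41 psu

Neutral buoyancy requires −α(T_deep − T_surf) + β(S_deep − S_surf′) = 0.
S_surf′ = S_deep − (α/β)·ΔT = 34.59 − (1.3 × 10⁻⁴/7.1 × 10⁻⁴)·(+1.2) = 34.3703 psu.
Increase required: 34.3703 − 32.96 = 1.4103 psu.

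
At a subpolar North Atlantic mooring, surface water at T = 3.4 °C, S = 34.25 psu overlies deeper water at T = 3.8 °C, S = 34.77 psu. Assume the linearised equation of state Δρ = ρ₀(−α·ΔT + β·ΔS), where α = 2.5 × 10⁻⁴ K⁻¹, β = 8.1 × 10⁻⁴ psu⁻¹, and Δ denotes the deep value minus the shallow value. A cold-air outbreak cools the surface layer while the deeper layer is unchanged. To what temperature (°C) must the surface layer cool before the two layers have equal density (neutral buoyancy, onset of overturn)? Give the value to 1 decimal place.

2.1 °C

Neutral buoyancy requires Δρ = 0, i.e. −α(T_deep − T_surf′) + β(S_deep − S_surf) = 0.
T_surf′ = T_deep − (β/α)·ΔS = 3.8 − (8.1 × 10⁻⁴/2.5 × 10⁻⁴)·(+0.52) = 2.115 °C.
Cooling required: 3.4 − (2.115) = 1.285 °C.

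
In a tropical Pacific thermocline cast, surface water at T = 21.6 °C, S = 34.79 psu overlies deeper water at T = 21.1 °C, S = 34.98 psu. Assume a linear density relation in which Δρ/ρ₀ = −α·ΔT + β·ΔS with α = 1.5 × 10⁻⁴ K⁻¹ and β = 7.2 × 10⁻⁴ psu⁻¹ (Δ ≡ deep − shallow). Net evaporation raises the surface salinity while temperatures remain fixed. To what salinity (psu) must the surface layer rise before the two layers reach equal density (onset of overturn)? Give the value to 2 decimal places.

35.08 psu

Neutral buoyancy requires −α(T_deep − T_surf) + β(S_deep − S_surf′) = 0.
S_surf′ = S_deep − (α/β)·ΔT = 34.98 − (1.5 × 10⁻⁴/7.2 × 10⁻⁴)·(-0.5) = 35.0842 psu.
Increase required: 35.0842 − 34.79 = 0.2942 psu.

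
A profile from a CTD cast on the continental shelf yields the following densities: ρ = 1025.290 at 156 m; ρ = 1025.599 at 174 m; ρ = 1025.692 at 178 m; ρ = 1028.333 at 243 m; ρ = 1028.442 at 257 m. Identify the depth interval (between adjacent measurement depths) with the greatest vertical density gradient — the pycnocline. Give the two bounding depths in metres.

Compute the density gradient over each adjacent pair:
  156–174 m: Δρ/Δz = 0.309/18 = 0.017 kg m⁻⁴
  174–178 m: Δρ/Δz = 0.093/4 = 0.023 kg m⁻⁴
  178–243 m: Δρ/Δz = 2.641/65 = 0.041 kg m⁻⁴
  243–257 m: Δρ/Δz = 0.109/14 = 7.8 × 10⁻³ kg m⁻⁴
The largest gradient is in the 178–243 m interval — the pycnocline.

178–243 m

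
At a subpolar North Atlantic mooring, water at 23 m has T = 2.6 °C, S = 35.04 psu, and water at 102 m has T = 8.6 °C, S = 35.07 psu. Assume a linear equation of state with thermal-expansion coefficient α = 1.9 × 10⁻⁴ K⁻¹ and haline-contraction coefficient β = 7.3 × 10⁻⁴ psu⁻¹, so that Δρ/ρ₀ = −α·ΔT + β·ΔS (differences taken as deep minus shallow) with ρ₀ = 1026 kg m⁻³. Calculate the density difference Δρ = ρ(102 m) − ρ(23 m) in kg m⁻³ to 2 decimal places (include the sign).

ΔT = +6.0 K, ΔS = +0.03 psu (deep − shallow).
Δρ/ρ₀ = −(1.9 × 10⁻⁴)(+6.0) + (7.3 × 10⁻⁴)(+0.03) = -1.1181 × 10⁻³.
Δρ = 1026 × (-1.1181 × 10⁻³) = -1.15 kg m⁻³.
Negative Δρ: lighter below, statically unstable.

-1.15 kg m⁻³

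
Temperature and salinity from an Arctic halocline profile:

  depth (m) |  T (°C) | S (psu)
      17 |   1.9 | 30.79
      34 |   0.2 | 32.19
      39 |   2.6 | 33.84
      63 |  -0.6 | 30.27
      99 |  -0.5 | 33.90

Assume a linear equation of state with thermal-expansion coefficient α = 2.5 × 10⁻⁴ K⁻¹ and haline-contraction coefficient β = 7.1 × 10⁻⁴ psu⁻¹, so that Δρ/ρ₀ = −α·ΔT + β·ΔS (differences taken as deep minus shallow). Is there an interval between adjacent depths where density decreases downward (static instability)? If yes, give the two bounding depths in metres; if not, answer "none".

39–63 m

Evaluate Δρ/ρ₀ = −αΔT + βΔS across each adjacent pair:
  17–34 m: −αΔT+βΔS = −(2.5 × 10⁻⁴)(-1.7)+(7.1 × 10⁻⁴)(+1.40) = 1.4 × 10⁻³ → stable
  34–39 m: −αΔT+βΔS = −(2.5 × 10⁻⁴)(+2.4)+(7.1 × 10⁻⁴)(+1.65) = 5.7 × 10⁻⁴ → stable
  39–63 m: −αΔT+βΔS = −(2.5 × 10⁻⁴)(-3.2)+(7.1 × 10⁻⁴)(-3.57) = -1.7 × 10⁻³ → UNSTABLE
  63–99 m: −αΔT+βΔS = −(2.5 × 10⁻⁴)(+0.1)+(7.1 × 10⁻⁴)(+3.63) = 2.6 × 10⁻³ → stable
The 39–63 m interval has Δρ < 0: lighter water underlies denser water.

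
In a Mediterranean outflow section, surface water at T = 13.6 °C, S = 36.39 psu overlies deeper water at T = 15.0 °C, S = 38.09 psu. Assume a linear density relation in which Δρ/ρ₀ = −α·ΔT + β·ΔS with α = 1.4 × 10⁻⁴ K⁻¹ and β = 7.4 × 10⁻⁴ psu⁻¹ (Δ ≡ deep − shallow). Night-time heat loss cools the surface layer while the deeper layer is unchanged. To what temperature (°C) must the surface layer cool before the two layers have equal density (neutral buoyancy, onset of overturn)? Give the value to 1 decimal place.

6.0 °C

Neutral buoyancy requires Δρ = 0, i.e. −α(T_deep − T_surf′) + β(S_deep − S_surf) = 0.
T_surf′ = T_deep − (β/α)·ΔS = 15.0 − (7.4 × 10⁻⁴/1.4 × 10⁻⁴)·(+1.70) = 6.014 °C.
Cooling required: 13.6 − (6.014) = 7.586 °C.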